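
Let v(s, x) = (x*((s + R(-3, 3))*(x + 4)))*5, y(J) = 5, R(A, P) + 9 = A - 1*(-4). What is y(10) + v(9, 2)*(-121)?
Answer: -7255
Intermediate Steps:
R(A, P) = -5 + A (R(A, P) = -9 + (A - 1*(-4)) = -9 + (A + 4) = -9 + (4 + A) = -5 + A)
v(s, x) = 5*x*(-8 + s)*(4 + x) (v(s, x) = (x*((s + (-5 - 3))*(x + 4)))*5 = (x*((s - 8)*(4 + x)))*5 = (x*((-8 + s)*(4 + x)))*5 = (x*(-8 + s)*(4 + x))*5 = 5*x*(-8 + s)*(4 + x))
y(10) + v(9, 2)*(-121) = 5 + (5*2*(-32 - 8*2 + 4*9 + 9*2))*(-121) = 5 + (5*2*(-32 - 16 + 36 + 18))*(-121) = 5 + (5*2*6)*(-121) = 5 + 60*(-121) = 5 - 7260 = -7255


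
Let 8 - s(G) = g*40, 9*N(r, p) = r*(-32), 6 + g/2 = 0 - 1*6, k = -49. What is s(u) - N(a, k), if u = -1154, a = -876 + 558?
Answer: -488/3 ≈ -162.67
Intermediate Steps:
a = -318
g = -24 (g = -12 + 2*(0 - 1*6) = -12 + 2*(0 - 6) = -12 + 2*(-6) = -12 - 12 = -24)
N(r, p) = -32*r/9 (N(r, p) = (r*(-32))/9 = (-32*r)/9 = -32*r/9)
s(G) = 968 (s(G) = 8 - (-24)*40 = 8 - 1*(-960) = 8 + 960 = 968)
s(u) - N(a, k) = 968 - (-32)*(-318)/9 = 968 - 1*3392/3 = 968 - 3392/3 = -488/3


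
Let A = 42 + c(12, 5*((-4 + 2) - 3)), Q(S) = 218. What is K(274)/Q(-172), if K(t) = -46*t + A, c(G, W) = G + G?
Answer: -6269/109 ≈ -57.514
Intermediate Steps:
c(G, W) = 2*G
A = 66 (A = 42 + 2*12 = 42 + 24 = 66)
K(t) = 66 - 46*t (K(t) = -46*t + 66 = 66 - 46*t)
K(274)/Q(-172) = (66 - 46*274)/218 = (66 - 12604)*(1/218) = -12538*1/218 = -6269/109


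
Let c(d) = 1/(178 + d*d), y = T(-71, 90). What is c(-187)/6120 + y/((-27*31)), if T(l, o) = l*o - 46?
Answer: 153820142653/20004266520 ≈ 7.6894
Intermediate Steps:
T(l, o) = -46 + l*o
y = -6436 (y = -46 - 71*90 = -46 - 6390 = -6436)
c(d) = 1/(178 + d**2)
c(-187)/6120 + y/((-27*31)) = 1/((178 + (-187)**2)*6120) - 6436/((-27*31)) = (1/6120)/(178 + 34969) - 6436/(-837) = (1/6120)/35147 - 6436*(-1/837) = (1/35147)*(1/6120) + 6436/837 = 1/215099640 + 6436/837 = 153820142653/20004266520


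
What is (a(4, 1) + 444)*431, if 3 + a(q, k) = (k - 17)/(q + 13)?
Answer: 3224311/17 ≈ 1.8967e+5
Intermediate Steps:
a(q, k) = -3 + (-17 + k)/(13 + q) (a(q, k) = -3 + (k - 17)/(q + 13) = -3 + (-17 + k)/(13 + q))
(a(4, 1) + 444)*431 = ((-56 + 1 - 3*4)/(13 + 4) + 444)*431 = ((-56 + 1 - 12)/17 + 444)*431 = ((1/17)*(-67) + 444)*431 = (-67/17 + 444)*431 = (7481/17)*431 = 3224311/17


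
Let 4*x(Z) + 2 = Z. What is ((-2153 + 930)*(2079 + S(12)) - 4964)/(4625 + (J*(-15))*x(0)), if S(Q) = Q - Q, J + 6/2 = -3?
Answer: -2547581/4580 ≈ -556.24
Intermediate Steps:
J = -6 (J = -3 - 3 = -6)
x(Z) = -1/2 + Z/4
S(Q) = 0
((-2153 + 930)*(2079 + S(12)) - 4964)/(4625 + (J*(-15))*x(0)) = ((-2153 + 930)*(2079 + 0) - 4964)/(4625 + (-6*(-15))*(-1/2 + (1/4)*0)) = (-1223*2079 - 4964)/(4625 + 90*(-1/2 + 0)) = (-2542617 - 4964)/(4625 + 90*(-1/2)) = -2547581/(4625 - 45) = -2547581/4580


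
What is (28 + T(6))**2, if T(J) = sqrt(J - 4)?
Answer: (28 + sqrt(2))**2 ≈ 865.20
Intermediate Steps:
T(J) = sqrt(-4 + J)
(28 + T(6))**2 = (28 + sqrt(-4 + 6))**2 = (28 + sqrt(2))**2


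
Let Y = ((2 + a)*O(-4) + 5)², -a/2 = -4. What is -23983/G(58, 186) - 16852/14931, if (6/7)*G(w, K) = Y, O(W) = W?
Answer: -327578134/18290475 ≈ -17.910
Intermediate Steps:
a = 8 (a = -2*(-4) = 8)
Y = 1225 (Y = ((2 + 8)*(-4) + 5)² = (10*(-4) + 5)² = (-40 + 5)² = (-35)² = 1225)
G(w, K) = 8575/6 (G(w, K) = (7/6)*1225 = 8575/6)
-23983/G(58, 186) - 16852/14931 = -23983/8575/6 - 16852/14931 = -23983*6/8575 - 16852*1/14931 = -143898/8575 - 16852/14931 = -327578134/18290475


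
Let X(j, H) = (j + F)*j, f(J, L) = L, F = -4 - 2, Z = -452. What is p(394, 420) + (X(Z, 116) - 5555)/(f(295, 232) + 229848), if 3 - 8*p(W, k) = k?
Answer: -11791459/230080 ≈ -51.249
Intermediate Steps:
F = -6
p(W, k) = 3/8 - k/8
X(j, H) = j*(-6 + j) (X(j, H) = (j - 6)*j = (-6 + j)*j = j*(-6 + j))
p(394, 420) + (X(Z, 116) - 5555)/(f(295, 232) + 229848) = (3/8 - ⅛*420) + (-452*(-6 - 452) - 5555)/(232 + 229848) = (3/8 - 105/2) + (-452*(-458) - 5555)/230080 = -417/8 + (207016 - 5555)*(1/230080) = -417/8 + 201461*(1/230080) = -417/8 + 201461/230080 = -11791459/230080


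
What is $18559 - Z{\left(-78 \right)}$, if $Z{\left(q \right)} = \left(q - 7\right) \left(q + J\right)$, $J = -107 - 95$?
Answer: $-5241$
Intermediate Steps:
$J = -202$ ($J = -107 - 95 = -202$)
$Z{\left(q \right)} = \left(-202 + q\right) \left(-7 + q\right)$ ($Z{\left(q \right)} = \left(q - 7\right) \left(q - 202\right) = \left(-7 + q\right) \left(-202 + q\right) = \left(-202 + q\right) \left(-7 + q\right)$)
$18559 - Z{\left(-78 \right)} = 18559 - \left(1414 + \left(-78\right)^{2} - -16302\right) = 18559 - \left(1414 + 6084 + 16302\right) = 18559 - 23800 = -5241$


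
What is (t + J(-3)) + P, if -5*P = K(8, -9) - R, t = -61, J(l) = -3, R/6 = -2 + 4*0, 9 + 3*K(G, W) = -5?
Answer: -982/15 ≈ -65.467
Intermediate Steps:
K(G, W) = -14/3 (K(G, W) = -3 + (1/3)*(-5) = -3 - 5/3 = -14/3)
R = -12 (R = 6*(-2 + 4*0) = 6*(-2 + 0) = 6*(-2) = -12)
P = -22/15 (P = -(-14/3 - 1*(-12))/5 = -(-14/3 + 12)/5 = -1/5*22/3 = -22/15 ≈ -1.4667)
(t + J(-3)) + P = (-61 - 3) - 22/15 = -64 - 22/15 = -982/15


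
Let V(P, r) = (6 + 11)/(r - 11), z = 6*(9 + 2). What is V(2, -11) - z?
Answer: -1469/22 ≈ -66.773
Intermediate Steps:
z = 66 (z = 6*11 = 66)
V(P, r) = 17/(-11 + r)
V(2, -11) - z = 17/(-11 - 11) - 1*66 = 17/(-22) - 66 = 17*(-1/22) - 66 = -17/22 - 66 = -1469/22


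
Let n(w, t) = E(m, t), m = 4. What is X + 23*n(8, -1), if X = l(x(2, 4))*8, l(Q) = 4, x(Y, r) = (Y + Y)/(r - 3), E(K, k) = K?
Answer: 124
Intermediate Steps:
n(w, t) = 4
x(Y, r) = 2*Y/(-3 + r) (x(Y, r) = (2*Y)/(-3 + r) = 2*Y/(-3 + r))
X = 32 (X = 4*8 = 32)
X + 23*n(8, -1) = 32 + 23*4 = 32 + 92 = 124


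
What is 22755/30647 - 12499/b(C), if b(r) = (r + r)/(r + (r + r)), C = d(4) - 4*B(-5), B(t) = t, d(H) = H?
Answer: -1149125049/61294 ≈ -18748.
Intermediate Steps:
C = 24 (C = 4 - 4*(-5) = 4 + 20 = 24)
b(r) = ⅔ (b(r) = (2*r)/(r + 2*r) = (2*r)/((3*r)) = (2*r)*(1/(3*r)) = ⅔)
22755/30647 - 12499/b(C) = 22755/30647 - 12499/⅔ = 22755*(1/30647) - 12499*3/2 = 22755/30647 - 37497/2 = -1149125049/61294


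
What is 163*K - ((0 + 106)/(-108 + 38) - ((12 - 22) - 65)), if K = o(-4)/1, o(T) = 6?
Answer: 31658/35 ≈ 904.51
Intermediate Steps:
K = 6 (K = 6/1 = 6*1 = 6)
163*K - ((0 + 106)/(-108 + 38) - ((12 - 22) - 65)) = 163*6 - ((0 + 106)/(-108 + 38) - ((12 - 22) - 65)) = 978 - (106/(-70) - (-10 - 65)) = 978 - (106*(-1/70) - 1*(-75)) = 978 - (-53/35 + 75) = 978 - 1*2572/35 = 978 - 2572/35 = 31658/35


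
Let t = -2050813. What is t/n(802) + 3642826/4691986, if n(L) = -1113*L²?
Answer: 1308735354573785/1679463666789636 ≈ 0.77926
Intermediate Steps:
t/n(802) + 3642826/4691986 = -2050813/((-1113*802²)) + 3642826/4691986 = -2050813/((-1113*643204)) + 3642826*(1/4691986) = -2050813/(-715886052) + 1821413/2345993 = -2050813*(-1/715886052) + 1821413/2345993 = 2050813/715886052 + 1821413/2345993 = 1308735354573785/1679463666789636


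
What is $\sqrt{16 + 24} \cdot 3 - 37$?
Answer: $-37 + 6 \sqrt{10} \approx -18.026$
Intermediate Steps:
$\sqrt{16 + 24} \cdot 3 - 37 = \sqrt{40} \cdot 3 - 37 = 2 \sqrt{10} \cdot 3 - 37 = 6 \sqrt{10} - 37 = -37 + 6 \sqrt{10}$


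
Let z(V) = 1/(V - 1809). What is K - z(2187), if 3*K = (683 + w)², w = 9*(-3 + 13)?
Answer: 75288653/378 ≈ 1.9918e+5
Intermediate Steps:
w = 90 (w = 9*10 = 90)
z(V) = 1/(-1809 + V)
K = 597529/3 (K = (683 + 90)²/3 = (⅓)*773² = (⅓)*597529 = 597529/3 ≈ 1.9918e+5)
K - z(2187) = 597529/3 - 1/(-1809 + 2187) = 597529/3 - 1/378 = 75288653/378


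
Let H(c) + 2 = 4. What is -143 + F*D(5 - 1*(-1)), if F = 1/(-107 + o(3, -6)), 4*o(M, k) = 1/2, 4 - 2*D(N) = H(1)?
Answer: -122273/855 ≈ -143.01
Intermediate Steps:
H(c) = 2 (H(c) = -2 + 4 = 2)
D(N) = 1 (D(N) = 2 - 1/2*2 = 2 - 1 = 1)
o(M, k) = 1/8 (o(M, k) = (1/4)/2 = (1/4)*(1/2) = 1/8)
F = -8/855 (F = 1/(-107 + 1/8) = 1/(-855/8) = -8/855 ≈ -0.0093567)
-143 + F*D(5 - 1*(-1)) = -143 - 8/855*1 = -143 - 8/855 = -122273/855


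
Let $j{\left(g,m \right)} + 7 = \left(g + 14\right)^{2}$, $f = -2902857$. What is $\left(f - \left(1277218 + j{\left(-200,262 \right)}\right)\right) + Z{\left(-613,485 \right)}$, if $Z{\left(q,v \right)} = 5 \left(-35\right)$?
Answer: $-4214839$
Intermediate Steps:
$Z{\left(q,v \right)} = -175$
$j{\left(g,m \right)} = -7 + \left(14 + g\right)^{2}$ ($j{\left(g,m \right)} = -7 + \left(g + 14\right)^{2} = -7 + \left(14 + g\right)^{2}$)
$\left(f - \left(1277218 + j{\left(-200,262 \right)}\right)\right) + Z{\left(-613,485 \right)} = \left(-2902857 - \left(1277211 + \left(14 - 200\right)^{2}\right)\right) - 175 = \left(-2902857 - 1311807\right) - 175 = -4214664 - 175 = -4214839$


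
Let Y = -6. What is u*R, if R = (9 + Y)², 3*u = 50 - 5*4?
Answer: 90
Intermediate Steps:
u = 10 (u = (50 - 5*4)/3 = (50 - 20)/3 = (⅓)*30 = 10)
R = 9 (R = (9 - 6)² = 3² = 9)
u*R = 10*9 = 90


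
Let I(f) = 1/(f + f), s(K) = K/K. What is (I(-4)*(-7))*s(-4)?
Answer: 7/8 ≈ 0.87500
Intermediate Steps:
s(K) = 1
I(f) = 1/(2*f)
(I(-4)*(-7))*s(-4) = (((½)/(-4))*(-7))*1 = (((½)*(-¼))*(-7))*1 = -⅛*(-7)*1 = (7/8)*1 = 7/8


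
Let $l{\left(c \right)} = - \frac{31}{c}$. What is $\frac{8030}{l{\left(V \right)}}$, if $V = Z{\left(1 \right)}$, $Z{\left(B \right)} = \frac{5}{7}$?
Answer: $- \frac{40150}{217} \approx -185.02$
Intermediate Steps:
$Z{\left(B \right)} = \frac{5}{7}$ ($Z{\left(B \right)} = 5 \cdot \frac{1}{7} = \frac{5}{7}$)
$V = \frac{5}{7} \approx 0.71429$
$\frac{8030}{l{\left(V \right)}} = \frac{8030}{\left(-31\right) \frac{1}{\frac{5}{7}}} = \frac{8030}{\left(-31\right) \frac{7}{5}} = \frac{8030}{- \frac{217}{5}} = 8030 \left(- \frac{5}{217}\right) = - \frac{40150}{217}$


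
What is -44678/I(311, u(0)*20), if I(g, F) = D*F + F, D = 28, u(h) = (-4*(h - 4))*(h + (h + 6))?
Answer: -22339/27840 ≈ -0.80241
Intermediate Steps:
u(h) = (6 + 2*h)*(16 - 4*h) (u(h) = (-4*(-4 + h))*(h + (6 + h)) = (16 - 4*h)*(6 + 2*h) = (6 + 2*h)*(16 - 4*h))
I(g, F) = 29*F (I(g, F) = 28*F + F = 29*F)
-44678/I(311, u(0)*20) = -44678*1/(580*(96 - 8*0**2 + 8*0)) = -44678*1/(580*(96 - 8*0 + 0)) = -44678*1/(580*(96 + 0 + 0)) = -44678/(29*(96*20)) = -44678/(29*1920) = -44678/55680 = -44678*1/55680 = -22339/27840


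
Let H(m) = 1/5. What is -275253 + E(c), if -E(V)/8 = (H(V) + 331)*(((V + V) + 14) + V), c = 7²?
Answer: -3509193/5 ≈ -7.0184e+5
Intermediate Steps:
H(m) = ⅕
c = 49
E(V) = -185472/5 - 39744*V/5 (E(V) = -8*(⅕ + 331)*(((V + V) + 14) + V) = -13248*((2*V + 14) + V)/5 = -13248*((14 + 2*V) + V)/5 = -13248*(14 + 3*V)/5 = -8*(23184/5 + 4968*V/5) = -185472/5 - 39744*V/5)
-275253 + E(c) = -275253 + (-185472/5 - 39744/5*49) = -275253 + (-185472/5 - 1947456/5) = -275253 - 2132928/5 = -3509193/5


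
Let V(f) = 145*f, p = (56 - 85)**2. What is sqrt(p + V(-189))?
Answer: 2*I*sqrt(6641) ≈ 162.98*I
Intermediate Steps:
p = 841 (p = (-29)**2 = 841)
sqrt(p + V(-189)) = sqrt(841 + 145*(-189)) = sqrt(841 - 27405) = sqrt(-26564) = 2*I*sqrt(6641)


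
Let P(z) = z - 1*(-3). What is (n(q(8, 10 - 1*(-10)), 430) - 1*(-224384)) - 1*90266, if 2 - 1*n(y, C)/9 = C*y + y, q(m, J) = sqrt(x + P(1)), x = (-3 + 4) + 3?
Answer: 134136 - 7758*sqrt(2) ≈ 1.2316e+5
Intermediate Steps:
P(z) = 3 + z (P(z) = z + 3 = 3 + z)
x = 4 (x = 1 + 3 = 4)
q(m, J) = 2*sqrt(2) (q(m, J) = sqrt(4 + (3 + 1)) = sqrt(4 + 4) = sqrt(8) = 2*sqrt(2))
n(y, C) = 18 - 9*y - 9*C*y (n(y, C) = 18 - 9*(C*y + y) = 18 - 9*(y + C*y) = 18 + (-9*y - 9*C*y) = 18 - 9*y - 9*C*y)
(n(q(8, 10 - 1*(-10)), 430) - 1*(-224384)) - 1*90266 = ((18 - 18*sqrt(2) - 9*430*2*sqrt(2)) - 1*(-224384)) - 1*90266 = ((18 - 18*sqrt(2) - 7740*sqrt(2)) + 224384) - 90266 = ((18 - 7758*sqrt(2)) + 224384) - 90266 = (224402 - 7758*sqrt(2)) - 90266 = 134136 - 7758*sqrt(2)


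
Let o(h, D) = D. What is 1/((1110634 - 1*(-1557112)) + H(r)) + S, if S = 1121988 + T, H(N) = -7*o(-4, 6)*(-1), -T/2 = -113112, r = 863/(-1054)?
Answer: 3596743795057/2667788 ≈ 1.3482e+6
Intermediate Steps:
r = -863/1054 (r = 863*(-1/1054) = -863/1054 ≈ -0.81879)
T = 226224 (T = -2*(-113112) = 226224)
H(N) = 42 (H(N) = -7*6*(-1) = -42*(-1) = 42)
S = 1348212 (S = 1121988 + 226224 = 1348212)
1/((1110634 - 1*(-1557112)) + H(r)) + S = 1/((1110634 - 1*(-1557112)) + 42) + 1348212 = 1/((1110634 + 1557112) + 42) + 1348212 = 1/(2667746 + 42) + 1348212 = 1/2667788 + 1348212 = 3596743795057/2667788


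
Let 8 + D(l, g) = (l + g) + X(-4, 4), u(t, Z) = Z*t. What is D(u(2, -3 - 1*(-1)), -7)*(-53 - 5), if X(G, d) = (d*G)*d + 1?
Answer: 4756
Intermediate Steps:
X(G, d) = 1 + G*d**2 (X(G, d) = (G*d)*d + 1 = G*d**2 + 1 = 1 + G*d**2)
D(l, g) = -71 + g + l (D(l, g) = -8 + ((l + g) + (1 - 4*4**2)) = -8 + ((g + l) + (1 - 4*16)) = -8 + ((g + l) + (1 - 64)) = -8 + ((g + l) - 63) = -8 + (-63 + g + l) = -71 + g + l)
D(u(2, -3 - 1*(-1)), -7)*(-53 - 5) = (-71 - 7 + (-3 - 1*(-1))*2)*(-53 - 5) = (-71 - 7 + (-3 + 1)*2)*(-58) = (-71 - 7 - 2*2)*(-58) = (-71 - 7 - 4)*(-58) = -82*(-58) = 4756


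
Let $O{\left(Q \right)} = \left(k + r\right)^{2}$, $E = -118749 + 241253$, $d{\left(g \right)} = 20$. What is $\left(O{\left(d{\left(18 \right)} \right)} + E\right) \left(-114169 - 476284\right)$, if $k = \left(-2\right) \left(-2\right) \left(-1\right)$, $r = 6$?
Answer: $-72335216124$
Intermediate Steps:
$k = -4$ ($k = 4 \left(-1\right) = -4$)
$E = 122504$
$O{\left(Q \right)} = 4$ ($O{\left(Q \right)} = \left(-4 + 6\right)^{2} = 2^{2} = 4$)
$\left(O{\left(d{\left(18 \right)} \right)} + E\right) \left(-114169 - 476284\right) = \left(4 + 122504\right) \left(-114169 - 476284\right) = 122508 \left(-590453\right) = -72335216124$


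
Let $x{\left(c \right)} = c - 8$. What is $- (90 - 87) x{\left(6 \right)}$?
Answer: $6$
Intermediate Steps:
$x{\left(c \right)} = -8 + c$
$- (90 - 87) x{\left(6 \right)} = - (90 - 87) \left(-8 + 6\right) = \left(-1\right) 3 \left(-2\right) = \left(-3\right) \left(-2\right) = 6$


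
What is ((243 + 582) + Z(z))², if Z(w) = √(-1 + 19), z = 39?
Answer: 680643 + 4950*√2 ≈ 6.8764e+5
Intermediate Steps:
Z(w) = 3*√2 (Z(w) = √18 = 3*√2)
((243 + 582) + Z(z))² = ((243 + 582) + 3*√2)² = (825 + 3*√2)²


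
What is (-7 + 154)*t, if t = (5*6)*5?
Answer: 22050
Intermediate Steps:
t = 150 (t = 30*5 = 150)
(-7 + 154)*t = (-7 + 154)*150 = 147*150 = 22050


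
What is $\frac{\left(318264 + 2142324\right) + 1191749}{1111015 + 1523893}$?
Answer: $\frac{3652337}{2634908} \approx 1.3861$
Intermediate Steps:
$\frac{\left(318264 + 2142324\right) + 1191749}{1111015 + 1523893} = \frac{2460588 + 1191749}{2634908} = 3652337 \cdot \frac{1}{2634908} = \frac{3652337}{2634908}$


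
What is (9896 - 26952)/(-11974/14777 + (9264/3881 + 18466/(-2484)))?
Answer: 1214866899215424/417202866893 ≈ 2911.9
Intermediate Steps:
(9896 - 26952)/(-11974/14777 + (9264/3881 + 18466/(-2484))) = -17056/(-11974*1/14777 + (9264*(1/3881) + 18466*(-1/2484))) = -17056/(-11974/14777 + (9264/3881 - 9233/1242)) = -17056/(-11974/14777 - 24327385/4820202) = -17056/(-417202866893/71228124954) = -17056*(-71228124954/417202866893) = 1214866899215424/417202866893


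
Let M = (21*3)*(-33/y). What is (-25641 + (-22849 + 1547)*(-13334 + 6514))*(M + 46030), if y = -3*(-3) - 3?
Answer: 13271422126633/2 ≈ 6.6357e+12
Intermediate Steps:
y = 6 (y = 9 - 3 = 6)
M = -693/2 (M = (21*3)*(-33/6) = 63*(-33*⅙) = 63*(-11/2) = -693/2 ≈ -346.50)
(-25641 + (-22849 + 1547)*(-13334 + 6514))*(M + 46030) = (-25641 + (-22849 + 1547)*(-13334 + 6514))*(-693/2 + 46030) = (-25641 - 21302*(-6820))*(91367/2) = (-25641 + 145279640)*(91367/2) = 145253999*(91367/2) = 13271422126633/2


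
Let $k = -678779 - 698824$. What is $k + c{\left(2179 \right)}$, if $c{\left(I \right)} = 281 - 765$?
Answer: $-1378087$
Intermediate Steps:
$c{\left(I \right)} = -484$ ($c{\left(I \right)} = 281 - 765 = -484$)
$k = -1377603$ ($k = -678779 - 698824 = -1377603$)
$k + c{\left(2179 \right)} = -1377603 - 484 = -1378087$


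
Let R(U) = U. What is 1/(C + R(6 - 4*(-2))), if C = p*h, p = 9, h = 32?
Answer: 1/302 ≈ 0.0033113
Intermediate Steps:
C = 288 (C = 9*32 = 288)
1/(C + R(6 - 4*(-2))) = 1/(288 + (6 - 4*(-2))) = 1/(288 + (6 + 8)) = 1/(288 + 14) = 1/302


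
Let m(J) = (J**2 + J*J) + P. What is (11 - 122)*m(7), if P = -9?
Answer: -9879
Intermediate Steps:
m(J) = -9 + 2*J**2 (m(J) = (J**2 + J*J) - 9 = (J**2 + J**2) - 9 = 2*J**2 - 9 = -9 + 2*J**2)
(11 - 122)*m(7) = (11 - 122)*(-9 + 2*7**2) = -111*(-9 + 2*49) = -111*(-9 + 98) = -111*89 = -9879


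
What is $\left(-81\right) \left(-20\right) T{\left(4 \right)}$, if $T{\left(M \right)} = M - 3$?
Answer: $1620$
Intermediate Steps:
$T{\left(M \right)} = -3 + M$
$\left(-81\right) \left(-20\right) T{\left(4 \right)} = \left(-81\right) \left(-20\right) \left(-3 + 4\right) = 1620 \cdot 1 = 1620$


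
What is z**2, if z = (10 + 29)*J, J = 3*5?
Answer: 342225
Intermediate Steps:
J = 15
z = 585 (z = (10 + 29)*15 = 39*15 = 585)
z**2 = 585**2 = 342225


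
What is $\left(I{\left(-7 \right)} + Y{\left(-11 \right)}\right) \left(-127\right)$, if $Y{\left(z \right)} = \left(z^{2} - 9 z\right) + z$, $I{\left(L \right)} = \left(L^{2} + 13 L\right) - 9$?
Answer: $-20066$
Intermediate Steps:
$I{\left(L \right)} = -9 + L^{2} + 13 L$
$Y{\left(z \right)} = z^{2} - 8 z$
$\left(I{\left(-7 \right)} + Y{\left(-11 \right)}\right) \left(-127\right) = \left(\left(-9 + \left(-7\right)^{2} + 13 \left(-7\right)\right) - 11 \left(-8 - 11\right)\right) \left(-127\right) = \left(\left(-9 + 49 - 91\right) - -209\right) \left(-127\right) = \left(-51 + 209\right) \left(-127\right) = 158 \left(-127\right) = -20066$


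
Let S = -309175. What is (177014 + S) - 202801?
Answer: -334962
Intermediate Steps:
(177014 + S) - 202801 = (177014 - 309175) - 202801 = -132161 - 202801 = -334962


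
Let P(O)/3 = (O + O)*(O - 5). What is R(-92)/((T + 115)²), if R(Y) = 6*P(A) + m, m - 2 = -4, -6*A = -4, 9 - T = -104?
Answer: -53/25992 ≈ -0.0020391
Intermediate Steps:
T = 113 (T = 9 - 1*(-104) = 9 + 104 = 113)
A = ⅔ (A = -⅙*(-4) = ⅔ ≈ 0.66667)
m = -2 (m = 2 - 4 = -2)
P(O) = 6*O*(-5 + O) (P(O) = 3*((O + O)*(O - 5)) = 3*((2*O)*(-5 + O)) = 3*(2*O*(-5 + O)) = 6*O*(-5 + O))
R(Y) = -106 (R(Y) = 6*(6*(⅔)*(-5 + ⅔)) - 2 = 6*(6*(⅔)*(-13/3)) - 2 = 6*(-52/3) - 2 = -104 - 2 = -106)
R(-92)/((T + 115)²) = -106/(113 + 115)² = -106/(228²) = -106/51984 = -106*1/51984 = -53/25992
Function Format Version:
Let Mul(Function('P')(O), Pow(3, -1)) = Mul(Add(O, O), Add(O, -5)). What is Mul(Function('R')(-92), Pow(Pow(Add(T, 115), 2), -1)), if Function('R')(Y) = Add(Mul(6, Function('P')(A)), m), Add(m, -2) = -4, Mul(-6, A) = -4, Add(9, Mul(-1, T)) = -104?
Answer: Rational(-53, 25992) ≈ -0.0020391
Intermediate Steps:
T = 113 (T = Add(9, Mul(-1, -104)) = Add(9, 104) = 113)
A = Rational(2, 3) (A = Mul(Rational(-1, 6), -4) = Rational(2, 3) ≈ 0.66667)
m = -2 (m = Add(2, -4) = -2)
Function('P')(O) = Mul(6, O, Add(-5, O)) (Function('P')(O) = Mul(3, Mul(Add(O, O), Add(O, -5))) = Mul(3, Mul(Mul(2, O), Add(-5, O))) = Mul(3, Mul(2, O, Add(-5, O))) = Mul(6, O, Add(-5, O)))
Function('R')(Y) = -106 (Function('R')(Y) = Add(Mul(6, Mul(6, Rational(2, 3), Add(-5, Rational(2, 3)))), -2) = Add(Mul(6, Mul(6, Rational(2, 3), Rational(-13, 3))), -2) = Add(Mul(6, Rational(-52, 3)), -2) = Add(-104, -2) = -106)
Mul(Function('R')(-92), Pow(Pow(Add(T, 115), 2), -1)) = Mul(-106, Pow(Pow(Add(113, 115), 2), -1)) = Mul(-106, Pow(Pow(228, 2), -1)) = Mul(-106, Pow(51984, -1)) = Mul(-106, Rational(1, 51984)) = Rational(-53, 25992)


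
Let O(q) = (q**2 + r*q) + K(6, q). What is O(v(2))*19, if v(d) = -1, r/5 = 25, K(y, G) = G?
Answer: -2375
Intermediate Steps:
r = 125 (r = 5*25 = 125)
O(q) = q**2 + 126*q (O(q) = (q**2 + 125*q) + q = q**2 + 126*q)
O(v(2))*19 = -(126 - 1)*19 = -1*125*19 = -125*19 = -2375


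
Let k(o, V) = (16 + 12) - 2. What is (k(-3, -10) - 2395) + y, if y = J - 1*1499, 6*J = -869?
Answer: -24077/6 ≈ -4012.8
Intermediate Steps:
J = -869/6 (J = (⅙)*(-869) = -869/6 ≈ -144.83)
k(o, V) = 26 (k(o, V) = 28 - 2 = 26)
y = -9863/6 (y = -869/6 - 1*1499 = -869/6 - 1499 = -9863/6 ≈ -1643.8)
(k(-3, -10) - 2395) + y = (26 - 2395) - 9863/6 = -2369 - 9863/6 = -24077/6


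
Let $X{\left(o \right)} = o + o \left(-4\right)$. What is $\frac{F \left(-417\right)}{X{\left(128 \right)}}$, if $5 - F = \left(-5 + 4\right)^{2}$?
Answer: $\frac{139}{32} \approx 4.3438$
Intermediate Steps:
$X{\left(o \right)} = - 3 o$ ($X{\left(o \right)} = o - 4 o = - 3 o$)
$F = 4$ ($F = 5 - \left(-5 + 4\right)^{2} = 5 - \left(-1\right)^{2} = 5 - 1 = 4$)
$\frac{F \left(-417\right)}{X{\left(128 \right)}} = \frac{4 \left(-417\right)}{\left(-3\right) 128} = - \frac{1668}{-384} = \left(-1668\right) \left(- \frac{1}{384}\right) = \frac{139}{32}$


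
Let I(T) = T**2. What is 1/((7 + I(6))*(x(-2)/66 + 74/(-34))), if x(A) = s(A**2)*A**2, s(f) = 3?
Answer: -187/16039 ≈ -0.011659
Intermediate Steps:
x(A) = 3*A**2
1/((7 + I(6))*(x(-2)/66 + 74/(-34))) = 1/((7 + 6**2)*((3*(-2)**2)/66 + 74/(-34))) = 1/((7 + 36)*((3*4)*(1/66) + 74*(-1/34))) = 1/(43*(12*(1/66) - 37/17)) = 1/(43*(2/11 - 37/17)) = 1/(43*(-373/187)) = 1/(-16039/187) = -187/16039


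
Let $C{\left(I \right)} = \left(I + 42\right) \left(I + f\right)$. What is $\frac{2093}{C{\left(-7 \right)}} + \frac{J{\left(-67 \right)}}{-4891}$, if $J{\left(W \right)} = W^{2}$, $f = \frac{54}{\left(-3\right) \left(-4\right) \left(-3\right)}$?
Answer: $- \frac{49349}{6205} \approx -7.9531$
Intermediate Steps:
$f = - \frac{3}{2}$ ($f = \frac{54}{12 \left(-3\right)} = \frac{54}{-36} = 54 \left(- \frac{1}{36}\right) = - \frac{3}{2} \approx -1.5$)
$C{\left(I \right)} = \left(42 + I\right) \left(- \frac{3}{2} + I\right)$ ($C{\left(I \right)} = \left(I + 42\right) \left(I - \frac{3}{2}\right) = \left(42 + I\right) \left(- \frac{3}{2} + I\right)$)
$\frac{2093}{C{\left(-7 \right)}} + \frac{J{\left(-67 \right)}}{-4891} = \frac{2093}{-63 + \left(-7\right)^{2} + \frac{81}{2} \left(-7\right)} + \frac{\left(-67\right)^{2}}{-4891} = \frac{2093}{-63 + 49 - \frac{567}{2}} + 4489 \left(- \frac{1}{4891}\right) = \frac{2093}{- \frac{595}{2}} - \frac{67}{73} = 2093 \left(- \frac{2}{595}\right) - \frac{67}{73} = - \frac{598}{85} - \frac{67}{73} = - \frac{49349}{6205}$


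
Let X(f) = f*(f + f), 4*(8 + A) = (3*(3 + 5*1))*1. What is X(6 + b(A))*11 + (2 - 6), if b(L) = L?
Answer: 348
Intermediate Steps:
A = -2 (A = -8 + ((3*(3 + 5*1))*1)/4 = -8 + ((3*(3 + 5))*1)/4 = -8 + ((3*8)*1)/4 = -8 + (24*1)/4 = -8 + (1/4)*24 = -8 + 6 = -2)
X(f) = 2*f**2 (X(f) = f*(2*f) = 2*f**2)
X(6 + b(A))*11 + (2 - 6) = (2*(6 - 2)**2)*11 + (2 - 6) = (2*4**2)*11 - 4 = (2*16)*11 - 4 = 32*11 - 4 = 352 - 4 = 348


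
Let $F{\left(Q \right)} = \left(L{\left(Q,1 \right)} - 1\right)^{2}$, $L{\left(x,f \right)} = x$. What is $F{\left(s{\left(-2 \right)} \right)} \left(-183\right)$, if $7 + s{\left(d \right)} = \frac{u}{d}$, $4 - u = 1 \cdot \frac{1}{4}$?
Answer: $- \frac{1142103}{64} \approx -17845.0$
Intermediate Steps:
$u = \frac{15}{4}$ ($u = 4 - 1 \cdot \frac{1}{4} = 4 - \frac{1}{4} = \frac{15}{4} \approx 3.75$)
$s{\left(d \right)} = -7 + \frac{15}{4 d}$
$F{\left(Q \right)} = \left(-1 + Q\right)^{2}$ ($F{\left(Q \right)} = \left(Q - 1\right)^{2} = \left(-1 + Q\right)^{2}$)
$F{\left(s{\left(-2 \right)} \right)} \left(-183\right) = \left(-1 - \left(7 - \frac{15}{4 \left(-2\right)}\right)\right)^{2} \left(-183\right) = \left(-1 + \left(-7 + \frac{15}{4} \left(- \frac{1}{2}\right)\right)\right)^{2} \left(-183\right) = \left(-1 - \frac{71}{8}\right)^{2} \left(-183\right) = \left(- \frac{79}{8}\right)^{2} \left(-183\right) = \frac{6241}{64} \left(-183\right) = - \frac{1142103}{64}$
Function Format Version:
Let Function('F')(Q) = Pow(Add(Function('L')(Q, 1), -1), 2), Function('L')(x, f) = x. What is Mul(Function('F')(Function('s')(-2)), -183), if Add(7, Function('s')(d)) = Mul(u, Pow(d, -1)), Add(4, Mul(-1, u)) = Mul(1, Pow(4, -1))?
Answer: Rational(-1142103, 64) ≈ -17845.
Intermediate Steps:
u = Rational(15, 4) (u = Add(4, Mul(-1, Mul(1, Pow(4, -1)))) = Add(4, Mul(-1, Mul(1, Rational(1, 4)))) = Add(4, Mul(-1, Rational(1, 4))) = Add(4, Rational(-1, 4)) = Rational(15, 4) ≈ 3.7500)
Function('s')(d) = Add(-7, Mul(Rational(15, 4), Pow(d, -1)))
Function('F')(Q) = Pow(Add(-1, Q), 2) (Function('F')(Q) = Pow(Add(Q, -1), 2) = Pow(Add(-1, Q), 2))
Mul(Function('F')(Function('s')(-2)), -183) = Mul(Pow(Add(-1, Add(-7, Mul(Rational(15, 4), Pow(-2, -1)))), 2), -183) = Mul(Pow(Add(-1, Add(-7, Mul(Rational(15, 4), Rational(-1, 2)))), 2), -183) = Mul(Pow(Add(-1, Add(-7, Rational(-15, 8))), 2), -183) = Mul(Pow(Add(-1, Rational(-71, 8)), 2), -183) = Mul(Pow(Rational(-79, 8), 2), -183) = Mul(Rational(6241, 64), -183) = Rational(-1142103, 64)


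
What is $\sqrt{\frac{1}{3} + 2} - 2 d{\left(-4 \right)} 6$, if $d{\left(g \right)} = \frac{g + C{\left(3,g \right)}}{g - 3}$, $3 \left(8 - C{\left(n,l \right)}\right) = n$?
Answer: $\frac{12 \sqrt{21}}{7} \approx 7.8558$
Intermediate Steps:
$C{\left(n,l \right)} = 8 - \frac{n}{3}$
$d{\left(g \right)} = \frac{7 + g}{-3 + g}$ ($d{\left(g \right)} = \frac{g + \left(8 - 1\right)}{g - 3} = \frac{g + \left(8 - 1\right)}{-3 + g} = \frac{g + 7}{-3 + g} = \frac{7 + g}{-3 + g}$)
$\sqrt{\frac{1}{3} + 2} - 2 d{\left(-4 \right)} 6 = \sqrt{\frac{1}{3} + 2} - 2 \frac{7 - 4}{-3 - 4} \cdot 6 = \sqrt{\frac{1}{3} + 2} - 2 \frac{1}{-7} \cdot 3 \cdot 6 = \sqrt{\frac{7}{3}} - 2 \left(\left(- \frac{1}{7}\right) 3\right) 6 = \frac{\sqrt{21}}{3} \left(-2\right) \left(- \frac{3}{7}\right) 6 = \frac{\sqrt{21}}{3} \cdot \frac{6}{7} \cdot 6 = \frac{\sqrt{21}}{3} \cdot \frac{36}{7} = \frac{12 \sqrt{21}}{7}$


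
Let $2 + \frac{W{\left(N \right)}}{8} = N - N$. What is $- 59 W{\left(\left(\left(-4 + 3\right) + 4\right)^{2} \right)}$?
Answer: $944$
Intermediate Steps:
$W{\left(N \right)} = -16$ ($W{\left(N \right)} = -16 + 8 \left(N - N\right) = -16 + 8 \cdot 0 = -16 + 0 = -16$)
$- 59 W{\left(\left(\left(-4 + 3\right) + 4\right)^{2} \right)} = \left(-59\right) \left(-16\right) = 944$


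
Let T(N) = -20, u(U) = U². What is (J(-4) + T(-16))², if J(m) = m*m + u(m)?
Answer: 144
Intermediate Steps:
J(m) = 2*m² (J(m) = m*m + m² = m² + m² = 2*m²)
(J(-4) + T(-16))² = (2*(-4)² - 20)² = (2*16 - 20)² = (32 - 20)² = 12² = 144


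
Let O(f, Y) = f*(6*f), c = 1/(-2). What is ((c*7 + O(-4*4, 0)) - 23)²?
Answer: 9114361/4 ≈ 2.2786e+6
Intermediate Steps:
c = -½ ≈ -0.50000
O(f, Y) = 6*f²
((c*7 + O(-4*4, 0)) - 23)² = ((-½*7 + 6*(-4*4)²) - 23)² = ((-7/2 + 6*(-16)²) - 23)² = ((-7/2 + 6*256) - 23)² = ((-7/2 + 1536) - 23)² = (3065/2 - 23)² = (3019/2)² = 9114361/4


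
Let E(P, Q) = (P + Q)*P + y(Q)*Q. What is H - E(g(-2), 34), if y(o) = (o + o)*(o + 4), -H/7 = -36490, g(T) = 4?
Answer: 167422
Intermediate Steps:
H = 255430 (H = -7*(-36490) = 255430)
y(o) = 2*o*(4 + o) (y(o) = (2*o)*(4 + o) = 2*o*(4 + o))
E(P, Q) = P*(P + Q) + 2*Q**2*(4 + Q) (E(P, Q) = (P + Q)*P + (2*Q*(4 + Q))*Q = P*(P + Q) + 2*Q**2*(4 + Q))
H - E(g(-2), 34) = 255430 - (4**2 + 4*34 + 2*34**2*(4 + 34)) = 255430 - (16 + 136 + 2*1156*38) = 255430 - (16 + 136 + 87856) = 255430 - 1*88008 = 255430 - 88008 = 167422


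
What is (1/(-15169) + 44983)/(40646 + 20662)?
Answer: 113724521/154996842 ≈ 0.73372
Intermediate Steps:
(1/(-15169) + 44983)/(40646 + 20662) = (-1/15169 + 44983)/61308 = (682347126/15169)*(1/61308) = 113724521/154996842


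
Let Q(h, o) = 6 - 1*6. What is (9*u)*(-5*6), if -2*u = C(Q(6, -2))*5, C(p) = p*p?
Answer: 0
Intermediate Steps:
Q(h, o) = 0 (Q(h, o) = 6 - 6 = 0)
C(p) = p²
u = 0 (u = -0²*5/2 = -0*5 = -½*0 = 0)
(9*u)*(-5*6) = (9*0)*(-5*6) = 0*(-30) = 0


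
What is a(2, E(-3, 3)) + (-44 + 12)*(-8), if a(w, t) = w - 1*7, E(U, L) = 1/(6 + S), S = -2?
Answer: 251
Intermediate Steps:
E(U, L) = 1/4 (E(U, L) = 1/(6 - 2) = 1/4)
a(w, t) = -7 + w (a(w, t) = w - 7 = -7 + w)
a(2, E(-3, 3)) + (-44 + 12)*(-8) = (-7 + 2) + (-44 + 12)*(-8) = -5 - 32*(-8) = -5 + 256 = 251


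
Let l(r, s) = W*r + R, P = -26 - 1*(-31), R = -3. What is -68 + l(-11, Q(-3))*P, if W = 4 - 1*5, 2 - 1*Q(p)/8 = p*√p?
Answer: -28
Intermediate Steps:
P = 5 (P = -26 + 31 = 5)
Q(p) = 16 - 8*p^(3/2) (Q(p) = 16 - 8*p*√p = 16 - 8*p^(3/2))
W = -1 (W = 4 - 5 = -1)
l(r, s) = -3 - r (l(r, s) = -r - 3 = -3 - r)
-68 + l(-11, Q(-3))*P = -68 + (-3 - 1*(-11))*5 = -68 + (-3 + 11)*5 = -68 + 8*5 = -68 + 40 = -28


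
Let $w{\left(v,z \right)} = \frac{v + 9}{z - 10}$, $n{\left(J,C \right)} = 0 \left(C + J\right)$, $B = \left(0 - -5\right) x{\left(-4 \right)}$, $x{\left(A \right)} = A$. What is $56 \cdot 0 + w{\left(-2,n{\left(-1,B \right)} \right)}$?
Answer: $- \frac{7}{10} \approx -0.7$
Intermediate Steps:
$B = -20$ ($B = \left(0 - -5\right) \left(-4\right) = \left(0 + 5\right) \left(-4\right) = 5 \left(-4\right) = -20$)
$n{\left(J,C \right)} = 0$
$w{\left(v,z \right)} = \frac{9 + v}{-10 + z}$
$56 \cdot 0 + w{\left(-2,n{\left(-1,B \right)} \right)} = 56 \cdot 0 + \frac{9 - 2}{-10 + 0} = 0 + \frac{1}{-10} \cdot 7 = 0 - \frac{7}{10} = - \frac{7}{10}$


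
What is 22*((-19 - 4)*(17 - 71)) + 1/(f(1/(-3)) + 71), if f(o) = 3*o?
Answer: 1912681/70 ≈ 27324.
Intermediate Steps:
22*((-19 - 4)*(17 - 71)) + 1/(f(1/(-3)) + 71) = 22*((-19 - 4)*(17 - 71)) + 1/(3/(-3) + 71) = 22*(-23*(-54)) + 1/(3*(-⅓) + 71) = 22*1242 + 1/(-1 + 71) = 27324 + 1/70 = 1912681/70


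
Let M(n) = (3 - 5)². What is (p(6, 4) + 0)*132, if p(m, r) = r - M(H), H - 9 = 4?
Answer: 0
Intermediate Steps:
H = 13 (H = 9 + 4 = 13)
M(n) = 4 (M(n) = (-2)² = 4)
p(m, r) = -4 + r (p(m, r) = r - 1*4 = r - 4 = -4 + r)
(p(6, 4) + 0)*132 = ((-4 + 4) + 0)*132 = (0 + 0)*132 = 0*132 = 0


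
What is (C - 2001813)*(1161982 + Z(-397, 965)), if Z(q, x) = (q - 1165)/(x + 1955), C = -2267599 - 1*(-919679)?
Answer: -5682798382035287/1460 ≈ -3.8923e+12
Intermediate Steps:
C = -1347920 (C = -2267599 + 919679 = -1347920)
Z(q, x) = (-1165 + q)/(1955 + x)
(C - 2001813)*(1161982 + Z(-397, 965)) = (-1347920 - 2001813)*(1161982 + (-1165 - 397)/(1955 + 965)) = -3349733*(1161982 - 1562/2920) = -3349733*(1161982 + (1/2920)*(-1562)) = -3349733*(1161982 - 781/1460) = -3349733*1696492939/1460 = -5682798382035287/1460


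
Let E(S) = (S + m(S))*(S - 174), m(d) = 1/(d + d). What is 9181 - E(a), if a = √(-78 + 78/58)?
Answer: 536915/58 + 4417*I*√7163/247 ≈ 9257.2 + 1513.5*I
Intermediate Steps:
a = 3*I*√7163/29 (a = √(-78 + 78*(1/58)) = √(-78 + 39/29) = √(-2223/29) = 3*I*√7163/29 ≈ 8.7553*I)
m(d) = 1/(2*d)
E(S) = (-174 + S)*(S + 1/(2*S)) (E(S) = (S + 1/(2*S))*(S - 174) = (S + 1/(2*S))*(-174 + S) = (-174 + S)*(S + 1/(2*S)))
9181 - E(a) = 9181 - (½ + (3*I*√7163/29)² - 18*I*√7163 - 87*(-I*√7163/741)) = 9181 - (½ - 2223/29 - 18*I*√7163 - (-29)*I*√7163/247) = 9181 - (½ - 2223/29 - 18*I*√7163 + 29*I*√7163/247) = 9181 - (-4417/58 - 4417*I*√7163/247) = 9181 + (4417/58 + 4417*I*√7163/247) = 536915/58 + 4417*I*√7163/247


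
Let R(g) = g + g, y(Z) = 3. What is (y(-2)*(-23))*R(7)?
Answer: -966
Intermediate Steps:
R(g) = 2*g
(y(-2)*(-23))*R(7) = (3*(-23))*(2*7) = -69*14 = -966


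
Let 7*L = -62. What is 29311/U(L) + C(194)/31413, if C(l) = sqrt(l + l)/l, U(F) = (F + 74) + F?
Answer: 205177/394 + sqrt(97)/3047061 ≈ 520.75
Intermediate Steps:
L = -62/7 (L = (1/7)*(-62) = -62/7 ≈ -8.8571)
U(F) = 74 + 2*F (U(F) = (74 + F) + F = 74 + 2*F)
C(l) = sqrt(2)/sqrt(l) (C(l) = sqrt(2*l)/l = (sqrt(2)*sqrt(l))/l = sqrt(2)/sqrt(l))
29311/U(L) + C(194)/31413 = 29311/(74 + 2*(-62/7)) + (sqrt(2)/sqrt(194))/31413 = 29311/(74 - 124/7) + (sqrt(2)*(sqrt(194)/194))*(1/31413) = 29311/(394/7) + (sqrt(97)/97)*(1/31413) = 29311*(7/394) + sqrt(97)/3047061 = 205177/394 + sqrt(97)/3047061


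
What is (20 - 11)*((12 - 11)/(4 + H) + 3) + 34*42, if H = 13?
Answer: 24744/17 ≈ 1455.5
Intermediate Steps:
(20 - 11)*((12 - 11)/(4 + H) + 3) + 34*42 = (20 - 11)*((12 - 11)/(4 + 13) + 3) + 34*42 = 9*(1/17 + 3) + 1428 = 9*(52/17) + 1428 = 468/17 + 1428 = 24744/17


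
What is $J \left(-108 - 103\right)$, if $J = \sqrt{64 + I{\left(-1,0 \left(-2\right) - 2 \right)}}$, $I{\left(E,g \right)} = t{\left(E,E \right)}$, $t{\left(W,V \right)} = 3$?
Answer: $- 211 \sqrt{67} \approx -1727.1$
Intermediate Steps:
$I{\left(E,g \right)} = 3$
$J = \sqrt{67}$ ($J = \sqrt{64 + 3} = \sqrt{67} \approx 8.1853$)
$J \left(-108 - 103\right) = \sqrt{67} \left(-108 - 103\right) = \sqrt{67} \left(-211\right) = - 211 \sqrt{67}$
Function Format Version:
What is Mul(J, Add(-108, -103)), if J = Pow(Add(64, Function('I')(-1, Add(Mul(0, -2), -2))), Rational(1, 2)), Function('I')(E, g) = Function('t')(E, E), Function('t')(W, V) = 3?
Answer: Mul(-211, Pow(67, Rational(1, 2))) ≈ -1727.1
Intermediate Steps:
Function('I')(E, g) = 3
J = Pow(67, Rational(1, 2)) (J = Pow(Add(64, 3), Rational(1, 2)) = Pow(67, Rational(1, 2)) ≈ 8.1853)
Mul(J, Add(-108, -103)) = Mul(Pow(67, Rational(1, 2)), Add(-108, -103)) = Mul(Pow(67, Rational(1, 2)), -211) = Mul(-211, Pow(67, Rational(1, 2)))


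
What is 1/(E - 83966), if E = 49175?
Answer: -1/34791 ≈ -2.8743e-5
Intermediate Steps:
1/(E - 83966) = 1/(49175 - 83966) = 1/(-34791) = -1/34791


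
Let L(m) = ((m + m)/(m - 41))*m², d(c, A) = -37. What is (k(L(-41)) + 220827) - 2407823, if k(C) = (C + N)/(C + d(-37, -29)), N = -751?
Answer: -599236749/274 ≈ -2.1870e+6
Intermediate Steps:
L(m) = 2*m³/(-41 + m) (L(m) = ((2*m)/(-41 + m))*m² = (2*m/(-41 + m))*m² = 2*m³/(-41 + m))
k(C) = (-751 + C)/(-37 + C) (k(C) = (C - 751)/(C - 37) = (-751 + C)/(-37 + C))
(k(L(-41)) + 220827) - 2407823 = ((-751 + 2*(-41)³/(-41 - 41))/(-37 + 2*(-41)³/(-41 - 41)) + 220827) - 2407823 = ((-751 + 2*(-68921)/(-82))/(-37 + 2*(-68921)/(-82)) + 220827) - 2407823 = ((-751 + 2*(-68921)*(-1/82))/(-37 + 2*(-68921)*(-1/82)) + 220827) - 2407823 = ((-751 + 1681)/(-37 + 1681) + 220827) - 2407823 = (930/1644 + 220827) - 2407823 = ((1/1644)*930 + 220827) - 2407823 = (155/274 + 220827) - 2407823 = 60506753/274 - 2407823 = -599236749/274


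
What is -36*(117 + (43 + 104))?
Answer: -9504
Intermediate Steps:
-36*(117 + (43 + 104)) = -36*(117 + 147) = -36*264 = -9504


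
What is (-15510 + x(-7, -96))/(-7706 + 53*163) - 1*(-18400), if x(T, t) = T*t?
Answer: 5717454/311 ≈ 18384.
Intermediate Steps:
(-15510 + x(-7, -96))/(-7706 + 53*163) - 1*(-18400) = (-15510 - 7*(-96))/(-7706 + 53*163) - 1*(-18400) = (-15510 + 672)/(-7706 + 8639) + 18400 = -14838/933 + 18400 = -14838*1/933 + 18400 = -4946/311 + 18400 = 5717454/311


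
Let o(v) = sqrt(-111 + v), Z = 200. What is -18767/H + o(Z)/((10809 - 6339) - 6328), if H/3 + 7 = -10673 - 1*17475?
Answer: 18767/84465 - sqrt(89)/1858 ≈ 0.21711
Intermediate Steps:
H = -84465 (H = -21 + 3*(-10673 - 1*17475) = -21 + 3*(-10673 - 17475) = -21 + 3*(-28148) = -21 - 84444 = -84465)
-18767/H + o(Z)/((10809 - 6339) - 6328) = -18767/(-84465) + sqrt(-111 + 200)/((10809 - 6339) - 6328) = -18767*(-1/84465) + sqrt(89)/(4470 - 6328) = 18767/84465 + sqrt(89)/(-1858) = 18767/84465 + sqrt(89)*(-1/1858) = 18767/84465 - sqrt(89)/1858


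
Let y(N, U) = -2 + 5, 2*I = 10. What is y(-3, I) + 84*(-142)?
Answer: -11925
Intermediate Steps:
I = 5 (I = (½)*10 = 5)
y(N, U) = 3
y(-3, I) + 84*(-142) = 3 + 84*(-142) = 3 - 11928 = -11925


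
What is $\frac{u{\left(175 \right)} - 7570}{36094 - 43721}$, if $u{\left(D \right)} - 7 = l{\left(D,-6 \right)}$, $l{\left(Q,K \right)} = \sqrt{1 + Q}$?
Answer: $\frac{7563}{7627} - \frac{4 \sqrt{11}}{7627} \approx 0.98987$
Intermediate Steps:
$u{\left(D \right)} = 7 + \sqrt{1 + D}$
$\frac{u{\left(175 \right)} - 7570}{36094 - 43721} = \frac{\left(7 + \sqrt{1 + 175}\right) - 7570}{36094 - 43721} = \frac{\left(7 + \sqrt{176}\right) - 7570}{-7627} = \left(\left(7 + 4 \sqrt{11}\right) - 7570\right) \left(- \frac{1}{7627}\right) = \left(-7563 + 4 \sqrt{11}\right) \left(- \frac{1}{7627}\right) = \frac{7563}{7627} - \frac{4 \sqrt{11}}{7627}$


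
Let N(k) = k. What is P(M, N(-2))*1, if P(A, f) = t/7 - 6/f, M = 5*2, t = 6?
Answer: 27/7 ≈ 3.8571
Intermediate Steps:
M = 10
P(A, f) = 6/7 - 6/f
P(M, N(-2))*1 = (6/7 - 6/(-2))*1 = (6/7 - 6*(-1/2))*1 = (6/7 + 3)*1 = (27/7)*1 = 27/7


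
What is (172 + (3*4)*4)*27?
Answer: 5940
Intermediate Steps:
(172 + (3*4)*4)*27 = (172 + 12*4)*27 = (172 + 48)*27 = 220*27 = 5940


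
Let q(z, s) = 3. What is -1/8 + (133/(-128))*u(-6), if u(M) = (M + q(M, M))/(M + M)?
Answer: -197/512 ≈ -0.38477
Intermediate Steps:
u(M) = (3 + M)/(2*M) (u(M) = (M + 3)/(M + M) = (3 + M)/((2*M)) = (3 + M)*(1/(2*M)) = (3 + M)/(2*M))
-1/8 + (133/(-128))*u(-6) = -1/8 + (133/(-128))*((½)*(3 - 6)/(-6)) = -1*⅛ + (133*(-1/128))*((½)*(-⅙)*(-3)) = -⅛ - 133/128*¼ = -⅛ - 133/512 = -197/512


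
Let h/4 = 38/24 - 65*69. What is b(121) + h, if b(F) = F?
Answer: -53438/3 ≈ -17813.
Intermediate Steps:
h = -53801/3 (h = 4*(38/24 - 65*69) = 4*(38*(1/24) - 4485) = 4*(19/12 - 4485) = 4*(-53801/12) = -53801/3 ≈ -17934.)
b(121) + h = 121 - 53801/3 = -53438/3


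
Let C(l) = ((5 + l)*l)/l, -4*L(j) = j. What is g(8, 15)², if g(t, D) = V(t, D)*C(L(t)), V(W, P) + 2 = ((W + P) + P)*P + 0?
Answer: 2903616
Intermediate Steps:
V(W, P) = -2 + P*(W + 2*P) (V(W, P) = -2 + (((W + P) + P)*P + 0) = -2 + (((P + W) + P)*P + 0) = -2 + ((W + 2*P)*P + 0) = -2 + (P*(W + 2*P) + 0) = -2 + P*(W + 2*P))
L(j) = -j/4
C(l) = 5 + l (C(l) = (l*(5 + l))/l = 5 + l)
g(t, D) = (5 - t/4)*(-2 + 2*D² + D*t) (g(t, D) = (-2 + 2*D² + D*t)*(5 - t/4) = (5 - t/4)*(-2 + 2*D² + D*t))
g(8, 15)² = (-(-20 + 8)*(-2 + 2*15² + 15*8)/4)² = (-¼*(-12)*(-2 + 2*225 + 120))² = (-¼*(-12)*(-2 + 450 + 120))² = (-¼*(-12)*568)² = 1704² = 2903616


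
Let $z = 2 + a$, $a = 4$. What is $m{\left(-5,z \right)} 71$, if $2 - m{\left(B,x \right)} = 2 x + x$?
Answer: $-1136$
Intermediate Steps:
$z = 6$ ($z = 2 + 4 = 6$)
$m{\left(B,x \right)} = 2 - 3 x$ ($m{\left(B,x \right)} = 2 - \left(2 x + x\right) = 2 - 3 x$)
$m{\left(-5,z \right)} 71 = \left(2 - 18\right) 71 = \left(-16\right) 71 = -1136$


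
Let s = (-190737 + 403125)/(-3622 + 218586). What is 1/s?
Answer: 53741/53097 ≈ 1.0121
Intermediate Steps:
s = 53097/53741 (s = 212388/214964 = 212388*(1/214964) = 53097/53741 ≈ 0.98802)
1/s = 1/(53097/53741) = 53741/53097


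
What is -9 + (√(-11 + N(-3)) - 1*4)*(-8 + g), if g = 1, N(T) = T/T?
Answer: 19 - 7*I*√10 ≈ 19.0 - 22.136*I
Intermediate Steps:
N(T) = 1
-9 + (√(-11 + N(-3)) - 1*4)*(-8 + g) = -9 + (√(-11 + 1) - 1*4)*(-8 + 1) = -9 + (√(-10) - 4)*(-7) = -9 + (I*√10 - 4)*(-7) = -9 + (-4 + I*√10)*(-7) = -9 + (28 - 7*I*√10) = 19 - 7*I*√10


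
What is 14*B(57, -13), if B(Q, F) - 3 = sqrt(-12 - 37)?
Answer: 42 + 98*I ≈ 42.0 + 98.0*I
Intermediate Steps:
B(Q, F) = 3 + 7*I (B(Q, F) = 3 + sqrt(-12 - 37) = 3 + sqrt(-49) = 3 + 7*I)
14*B(57, -13) = 14*(3 + 7*I) = 42 + 98*I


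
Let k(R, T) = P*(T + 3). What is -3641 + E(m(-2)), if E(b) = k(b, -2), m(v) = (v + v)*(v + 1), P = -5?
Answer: -3646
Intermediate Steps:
k(R, T) = -15 - 5*T (k(R, T) = -5*(T + 3) = -5*(3 + T) = -15 - 5*T)
m(v) = 2*v*(1 + v) (m(v) = (2*v)*(1 + v) = 2*v*(1 + v))
E(b) = -5 (E(b) = -15 - 5*(-2) = -15 + 10 = -5)
-3641 + E(m(-2)) = -3641 - 5 = -3646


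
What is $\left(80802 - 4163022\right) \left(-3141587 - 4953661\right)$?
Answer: $33046583290560$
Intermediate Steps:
$\left(80802 - 4163022\right) \left(-3141587 - 4953661\right) = \left(-4082220\right) \left(-8095248\right) = 33046583290560$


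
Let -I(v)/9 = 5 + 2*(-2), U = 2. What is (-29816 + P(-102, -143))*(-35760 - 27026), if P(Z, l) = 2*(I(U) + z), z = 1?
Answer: 1873031952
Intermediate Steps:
I(v) = -9 (I(v) = -9*(5 + 2*(-2)) = -9*(5 - 4) = -9*1 = -9)
P(Z, l) = -16 (P(Z, l) = 2*(-9 + 1) = 2*(-8) = -16)
(-29816 + P(-102, -143))*(-35760 - 27026) = (-29816 - 16)*(-35760 - 27026) = -29832*(-62786) = 1873031952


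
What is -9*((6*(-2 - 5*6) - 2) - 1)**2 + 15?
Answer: -342210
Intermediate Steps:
-9*((6*(-2 - 5*6) - 2) - 1)**2 + 15 = -9*((6*(-2 - 30) - 2) - 1)**2 + 15 = -9*((6*(-32) - 2) - 1)**2 + 15 = -9*((-192 - 2) - 1)**2 + 15 = -9*(-194 - 1)**2 + 15 = -9*(-195)**2 + 15 = -9*38025 + 15 = -342225 + 15 = -342210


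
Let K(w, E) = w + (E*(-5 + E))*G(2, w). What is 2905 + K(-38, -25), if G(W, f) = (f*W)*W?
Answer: -111133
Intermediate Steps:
G(W, f) = f*W² (G(W, f) = (W*f)*W = f*W²)
K(w, E) = w + 4*E*w*(-5 + E) (K(w, E) = w + (E*(-5 + E))*(w*2²) = w + (E*(-5 + E))*(w*4) = w + (E*(-5 + E))*(4*w) = w + 4*E*w*(-5 + E))
2905 + K(-38, -25) = 2905 - 38*(1 - 20*(-25) + 4*(-25)²) = 2905 - 38*(1 + 500 + 4*625) = 2905 - 38*(1 + 500 + 2500) = 2905 - 38*3001 = 2905 - 114038 = -111133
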